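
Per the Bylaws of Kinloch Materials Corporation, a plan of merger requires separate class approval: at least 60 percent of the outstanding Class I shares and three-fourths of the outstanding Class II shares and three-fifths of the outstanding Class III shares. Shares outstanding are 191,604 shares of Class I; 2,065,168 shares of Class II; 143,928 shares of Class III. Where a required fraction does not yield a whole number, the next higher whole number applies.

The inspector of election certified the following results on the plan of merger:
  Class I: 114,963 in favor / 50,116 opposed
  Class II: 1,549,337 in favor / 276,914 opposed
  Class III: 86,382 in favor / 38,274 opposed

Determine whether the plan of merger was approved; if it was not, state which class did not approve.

Approved — every class gave the required vote.

Class I: 3/5 of 191604 = 114962.40, rounded up to 114963; 114,963 required, 114,963 in favor — approved.
Class II: 3/4 of 2065168 = 1548876; 1,548,876 required, 1,549,337 in favor — approved.
Class III: 3/5 of 143928 = 86356.80, rounded up to 86357; 86,357 required, 86,382 in favor — approved.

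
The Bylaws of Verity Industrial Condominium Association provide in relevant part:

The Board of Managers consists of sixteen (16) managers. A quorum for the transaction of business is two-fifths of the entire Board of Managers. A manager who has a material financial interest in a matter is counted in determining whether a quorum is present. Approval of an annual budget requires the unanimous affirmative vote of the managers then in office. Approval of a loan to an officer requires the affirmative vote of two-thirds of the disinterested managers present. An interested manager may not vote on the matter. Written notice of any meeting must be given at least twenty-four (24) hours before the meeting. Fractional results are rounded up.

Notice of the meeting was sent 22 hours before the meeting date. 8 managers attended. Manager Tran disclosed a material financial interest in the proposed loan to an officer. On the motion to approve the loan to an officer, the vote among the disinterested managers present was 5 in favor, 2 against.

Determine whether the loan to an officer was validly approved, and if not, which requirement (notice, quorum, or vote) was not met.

Notice: 22 hours given; 24 required (22 < 24). Not satisfied.
Quorum: 8 present (interested managers count toward quorum); quorum is 7. Satisfied.
Vote: the loan to an officer requires two-thirds of the disinterested managers present (8 − 1 = 7). 2/3 of 7 = 4.67, rounded up to 5, so 5 affirmative votes are needed; 5 voted in favor. Satisfied.

Invalid — notice requirement not satisfied.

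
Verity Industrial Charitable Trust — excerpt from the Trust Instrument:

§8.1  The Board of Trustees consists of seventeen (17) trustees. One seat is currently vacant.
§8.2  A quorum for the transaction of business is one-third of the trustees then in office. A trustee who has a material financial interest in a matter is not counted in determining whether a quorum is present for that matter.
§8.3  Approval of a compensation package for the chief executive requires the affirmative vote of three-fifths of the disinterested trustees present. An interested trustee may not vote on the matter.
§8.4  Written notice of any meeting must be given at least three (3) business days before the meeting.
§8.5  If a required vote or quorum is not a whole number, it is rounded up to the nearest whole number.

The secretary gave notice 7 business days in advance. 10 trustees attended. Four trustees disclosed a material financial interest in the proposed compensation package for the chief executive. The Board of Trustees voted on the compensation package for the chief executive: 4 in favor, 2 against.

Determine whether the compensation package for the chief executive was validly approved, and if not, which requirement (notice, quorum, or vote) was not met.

Notice: 7 business days given; 3 required (7 ≥ 3). Satisfied.
Quorum: 10 present, but the 4 interested trustees do not count, leaving 6. Quorum is 6. Satisfied.
Vote: the compensation package for the chief executive requires three-fifths of the disinterested trustees present (10 − 4 = 6). 3/5 of 6 = 3.60, rounded up to 4, so 4 affirmative votes are needed; 4 voted in favor. Satisfied.

Valid — all requirements satisfied.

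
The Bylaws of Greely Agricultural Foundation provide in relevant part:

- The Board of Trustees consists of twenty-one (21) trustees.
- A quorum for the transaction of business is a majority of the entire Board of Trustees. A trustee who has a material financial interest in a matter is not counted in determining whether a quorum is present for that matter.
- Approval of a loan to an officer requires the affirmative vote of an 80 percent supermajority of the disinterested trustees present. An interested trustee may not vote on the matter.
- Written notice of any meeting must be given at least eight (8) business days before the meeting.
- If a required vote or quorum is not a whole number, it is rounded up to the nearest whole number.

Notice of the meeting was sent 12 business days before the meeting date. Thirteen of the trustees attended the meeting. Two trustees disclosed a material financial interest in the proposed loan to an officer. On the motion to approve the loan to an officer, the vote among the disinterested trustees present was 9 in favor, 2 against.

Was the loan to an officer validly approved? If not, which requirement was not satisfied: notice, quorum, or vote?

Valid — all requirements satisfied.

Notice: 12 business days given; 8 required (12 ≥ 8). Satisfied.
Quorum: 13 present, but the 2 interested trustees do not count, leaving 11. Quorum is 11. Satisfied.
Vote: the loan to an officer requires four-fifths of the disinterested trustees present (13 − 2 = 11). 4/5 of 11 = 8.80, rounded up to 9, so 9 affirmative votes are needed; 9 voted in favor. Satisfied.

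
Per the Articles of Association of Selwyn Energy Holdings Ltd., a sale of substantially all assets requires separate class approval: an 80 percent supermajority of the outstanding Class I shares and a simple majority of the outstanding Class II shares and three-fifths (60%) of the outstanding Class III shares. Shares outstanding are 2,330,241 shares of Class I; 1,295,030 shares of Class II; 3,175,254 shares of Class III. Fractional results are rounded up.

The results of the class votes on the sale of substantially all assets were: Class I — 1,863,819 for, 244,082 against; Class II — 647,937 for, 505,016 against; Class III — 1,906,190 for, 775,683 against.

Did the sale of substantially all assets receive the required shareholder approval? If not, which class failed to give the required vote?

Class I: 4/5 of 2330241 = 1864192.80, rounded up to 1864193; 1,864,193 required, 1,863,819 in favor — not approved.
Class II: a majority of 1295030 is 647516; 647,516 required, 647,937 in favor — approved.
Class III: 3/5 of 3175254 = 1905152.40, rounded up to 1905153; 1,905,153 required, 1,906,190 in favor — approved.

Not approved — the Class I shares did not give the required vote.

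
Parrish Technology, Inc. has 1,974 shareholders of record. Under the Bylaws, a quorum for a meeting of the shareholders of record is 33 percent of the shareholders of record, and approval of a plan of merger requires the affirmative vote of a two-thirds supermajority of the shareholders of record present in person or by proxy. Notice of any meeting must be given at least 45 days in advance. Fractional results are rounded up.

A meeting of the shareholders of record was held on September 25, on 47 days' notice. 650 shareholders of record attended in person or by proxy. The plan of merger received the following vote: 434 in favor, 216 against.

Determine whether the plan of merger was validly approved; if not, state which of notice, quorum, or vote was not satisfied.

Notice: 47 days given; 45 required. Satisfied.
Quorum: 33% of 1,974 = 651.42, rounded up to 652; 650 present. Not satisfied.
Vote: requires two-thirds of those present (650); 2/3 of 650 = 433.33, rounded up to 434, so 434 needed; 434 in favor. Satisfied.

Invalid — quorum requirement not satisfied.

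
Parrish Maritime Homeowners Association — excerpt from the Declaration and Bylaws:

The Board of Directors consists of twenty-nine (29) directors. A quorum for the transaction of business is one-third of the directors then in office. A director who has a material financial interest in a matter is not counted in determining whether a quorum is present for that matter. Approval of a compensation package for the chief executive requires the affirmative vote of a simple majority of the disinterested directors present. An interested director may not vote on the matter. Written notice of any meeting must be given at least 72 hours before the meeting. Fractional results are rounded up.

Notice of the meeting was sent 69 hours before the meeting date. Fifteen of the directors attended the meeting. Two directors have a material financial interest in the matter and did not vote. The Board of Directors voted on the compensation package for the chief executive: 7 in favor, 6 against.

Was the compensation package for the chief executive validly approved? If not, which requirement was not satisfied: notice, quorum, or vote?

Invalid — notice requirement not satisfied.

Notice: 69 hours given; 72 required (69 < 72). Not satisfied.
Quorum: 15 present, but the 2 interested directors do not count, leaving 13. Quorum is 10. Satisfied.
Vote: the compensation package for the chief executive requires a majority of the disinterested directors present (15 − 2 = 13). A majority of 13 is 7, so 7 affirmative votes are needed; 7 voted in favor. Satisfied.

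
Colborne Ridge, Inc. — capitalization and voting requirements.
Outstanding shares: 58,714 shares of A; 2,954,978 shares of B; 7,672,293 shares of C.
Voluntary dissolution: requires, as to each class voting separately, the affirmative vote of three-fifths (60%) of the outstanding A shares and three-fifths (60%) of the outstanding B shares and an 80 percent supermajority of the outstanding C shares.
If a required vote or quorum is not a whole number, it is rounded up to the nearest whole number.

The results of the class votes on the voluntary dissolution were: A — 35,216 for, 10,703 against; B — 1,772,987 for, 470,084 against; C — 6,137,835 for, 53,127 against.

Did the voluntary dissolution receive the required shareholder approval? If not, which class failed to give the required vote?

Not approved — the A shares did not give the required vote.

A: 3/5 of 58714 = 35228.40, rounded up to 35229; 35,229 required, 35,216 in favor — not approved.
B: 3/5 of 2954978 = 1772986.80, rounded up to 1772987; 1,772,987 required, 1,772,987 in favor — approved.
C: 4/5 of 7672293 = 6137834.40, rounded up to 6137835; 6,137,835 required, 6,137,835 in favor — approved.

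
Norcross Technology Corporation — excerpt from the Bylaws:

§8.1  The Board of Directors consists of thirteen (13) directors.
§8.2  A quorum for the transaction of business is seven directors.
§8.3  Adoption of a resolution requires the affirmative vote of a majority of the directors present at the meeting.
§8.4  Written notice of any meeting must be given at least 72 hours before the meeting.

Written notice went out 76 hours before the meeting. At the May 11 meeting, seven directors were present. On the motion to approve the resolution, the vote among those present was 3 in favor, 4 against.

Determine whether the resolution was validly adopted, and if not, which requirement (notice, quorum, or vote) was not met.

Invalid — vote requirement not satisfied.

Notice: 76 hours given; 72 required (76 ≥ 72). Satisfied.
Quorum: 7 present; quorum is 7. Satisfied.
Vote: the resolution requires a majority of the directors present (7). A majority of 7 is 4, so 4 affirmative votes are needed; 3 voted in favor. Not satisfied.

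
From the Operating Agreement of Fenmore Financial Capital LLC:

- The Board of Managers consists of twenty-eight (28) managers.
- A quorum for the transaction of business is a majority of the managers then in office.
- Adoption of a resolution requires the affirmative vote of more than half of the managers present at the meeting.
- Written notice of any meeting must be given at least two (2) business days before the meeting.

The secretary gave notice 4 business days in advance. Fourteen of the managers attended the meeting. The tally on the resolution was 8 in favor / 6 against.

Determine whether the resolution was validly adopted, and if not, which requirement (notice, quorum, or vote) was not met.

Notice: 4 business days given; 2 required (4 ≥ 2). Satisfied.
Quorum: 14 present; quorum is 15. Not satisfied.
Vote: the resolution requires a majority of the managers present (14). A majority of 14 is 8, so 8 affirmative votes are needed; 8 voted in favor. Satisfied. (Moot — without a quorum no business can be validly transacted.)

Invalid — quorum requirement not satisfied.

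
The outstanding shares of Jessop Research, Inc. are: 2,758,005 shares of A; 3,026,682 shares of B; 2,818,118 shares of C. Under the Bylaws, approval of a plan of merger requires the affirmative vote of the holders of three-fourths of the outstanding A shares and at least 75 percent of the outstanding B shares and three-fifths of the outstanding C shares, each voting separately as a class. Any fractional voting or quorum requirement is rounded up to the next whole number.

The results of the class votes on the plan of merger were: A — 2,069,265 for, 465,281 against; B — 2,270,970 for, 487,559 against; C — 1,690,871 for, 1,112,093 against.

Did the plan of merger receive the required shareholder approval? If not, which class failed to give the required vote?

Approved — every class gave the required vote.

A: 3/4 of 2758005 = 2068503.75, rounded up to 2068504; 2,068,504 required, 2,069,265 in favor — approved.
B: 3/4 of 3026682 = 2270011.50, rounded up to 2270012; 2,270,012 required, 2,270,970 in favor — approved.
C: 3/5 of 2818118 = 1690870.80, rounded up to 1690871; 1,690,871 required, 1,690,871 in favor — approved.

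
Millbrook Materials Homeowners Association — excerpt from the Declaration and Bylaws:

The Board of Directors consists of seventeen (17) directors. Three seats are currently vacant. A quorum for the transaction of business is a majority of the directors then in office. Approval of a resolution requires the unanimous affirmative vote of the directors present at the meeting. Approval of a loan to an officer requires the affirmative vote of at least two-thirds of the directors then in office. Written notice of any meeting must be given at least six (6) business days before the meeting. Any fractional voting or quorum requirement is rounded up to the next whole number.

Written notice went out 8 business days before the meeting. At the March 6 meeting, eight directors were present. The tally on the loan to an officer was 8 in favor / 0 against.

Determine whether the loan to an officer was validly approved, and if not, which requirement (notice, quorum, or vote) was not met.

Notice: 8 business days given; 6 required (8 ≥ 6). Satisfied.
Quorum: 8 present; quorum is 8. Satisfied.
Vote: the loan to an officer requires two-thirds of the directors then in office (14). 2/3 of 14 = 9.33, rounded up to 10, so 10 affirmative votes are needed; 8 voted in favor. Not satisfied.

Invalid — vote requirement not satisfied.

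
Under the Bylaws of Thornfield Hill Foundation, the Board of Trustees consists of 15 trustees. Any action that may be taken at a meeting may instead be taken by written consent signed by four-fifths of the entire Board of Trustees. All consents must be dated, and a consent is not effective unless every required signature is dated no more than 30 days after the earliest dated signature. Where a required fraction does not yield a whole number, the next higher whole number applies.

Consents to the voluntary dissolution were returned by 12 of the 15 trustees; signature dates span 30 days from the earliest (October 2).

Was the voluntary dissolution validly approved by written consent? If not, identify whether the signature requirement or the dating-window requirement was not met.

Effective — both the signature and dating-window requirements are satisfied.

Signatures required: four-fifths of 15 — 4/5 of 15 = 12, so 12 needed; 12 signed. Sufficient.
Dating window: the latest signature is 30 days after the earliest; the limit is 30 days. Within the window.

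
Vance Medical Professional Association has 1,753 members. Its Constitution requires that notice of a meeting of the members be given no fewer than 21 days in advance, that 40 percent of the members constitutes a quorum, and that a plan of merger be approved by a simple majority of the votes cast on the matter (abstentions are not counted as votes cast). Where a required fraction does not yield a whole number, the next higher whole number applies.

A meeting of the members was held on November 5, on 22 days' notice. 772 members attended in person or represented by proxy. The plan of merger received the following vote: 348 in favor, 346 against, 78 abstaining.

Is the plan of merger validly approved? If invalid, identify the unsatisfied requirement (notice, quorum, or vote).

Valid — all requirements satisfied.

Notice: 22 days given; 21 required. Satisfied.
Quorum: 40% of 1,753 = 701.20, rounded up to 702; 772 present. Satisfied.
Vote: requires a majority of the votes cast (772 − 78 abstaining = 694); a majority of 694 is 348, so 348 needed; 348 in favor. Satisfied.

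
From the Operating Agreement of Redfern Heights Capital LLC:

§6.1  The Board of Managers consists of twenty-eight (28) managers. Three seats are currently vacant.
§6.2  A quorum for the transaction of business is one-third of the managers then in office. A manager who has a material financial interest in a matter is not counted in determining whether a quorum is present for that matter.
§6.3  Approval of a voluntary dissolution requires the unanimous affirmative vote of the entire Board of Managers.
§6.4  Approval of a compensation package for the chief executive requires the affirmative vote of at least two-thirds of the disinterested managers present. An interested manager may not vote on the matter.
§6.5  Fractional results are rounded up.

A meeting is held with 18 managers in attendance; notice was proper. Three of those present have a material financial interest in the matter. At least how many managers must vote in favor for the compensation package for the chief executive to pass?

10

The compensation package for the chief executive requires two-thirds of the disinterested managers present (18 − 3 = 15).
2/3 of 15 = 10.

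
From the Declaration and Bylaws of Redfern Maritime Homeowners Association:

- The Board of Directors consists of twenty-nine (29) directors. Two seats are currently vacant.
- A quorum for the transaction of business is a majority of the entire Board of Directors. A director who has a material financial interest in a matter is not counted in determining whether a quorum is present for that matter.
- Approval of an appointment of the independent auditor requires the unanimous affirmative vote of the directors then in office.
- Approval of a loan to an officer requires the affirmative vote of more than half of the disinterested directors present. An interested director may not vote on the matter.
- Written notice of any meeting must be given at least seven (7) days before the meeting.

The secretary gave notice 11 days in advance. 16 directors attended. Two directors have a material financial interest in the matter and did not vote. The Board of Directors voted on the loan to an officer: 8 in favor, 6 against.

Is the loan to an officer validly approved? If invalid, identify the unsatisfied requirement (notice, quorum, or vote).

Notice: 11 days given; 7 required (11 ≥ 7). Satisfied.
Quorum: 16 present, but the 2 interested directors do not count, leaving 14. Quorum is 15. Not satisfied.
Vote: the loan to an officer requires a majority of the disinterested directors present (16 − 2 = 14). A majority of 14 is 8, so 8 affirmative votes are needed; 8 voted in favor. Satisfied. (Moot — without a quorum no business can be validly transacted.)

Invalid — quorum requirement not satisfied.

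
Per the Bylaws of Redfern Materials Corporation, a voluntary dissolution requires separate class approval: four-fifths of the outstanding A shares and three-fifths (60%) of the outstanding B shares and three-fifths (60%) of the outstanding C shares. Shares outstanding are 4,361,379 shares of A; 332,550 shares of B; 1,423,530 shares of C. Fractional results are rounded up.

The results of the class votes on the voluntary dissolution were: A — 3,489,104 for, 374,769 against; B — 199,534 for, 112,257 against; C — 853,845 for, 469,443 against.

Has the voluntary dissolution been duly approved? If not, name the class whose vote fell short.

A: 4/5 of 4361379 = 3489103.20, rounded up to 3489104; 3,489,104 required, 3,489,104 in favor — approved.
B: 3/5 of 332550 = 199530; 199,530 required, 199,534 in favor — approved.
C: 3/5 of 1423530 = 854118; 854,118 required, 853,845 in favor — not approved.

Not approved — the C shares did not give the required vote.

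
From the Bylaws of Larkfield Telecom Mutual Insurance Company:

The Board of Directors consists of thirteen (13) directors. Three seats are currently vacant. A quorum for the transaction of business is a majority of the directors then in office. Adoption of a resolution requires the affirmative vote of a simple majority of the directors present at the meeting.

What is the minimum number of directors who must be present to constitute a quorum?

A majority of 10 is 6.

6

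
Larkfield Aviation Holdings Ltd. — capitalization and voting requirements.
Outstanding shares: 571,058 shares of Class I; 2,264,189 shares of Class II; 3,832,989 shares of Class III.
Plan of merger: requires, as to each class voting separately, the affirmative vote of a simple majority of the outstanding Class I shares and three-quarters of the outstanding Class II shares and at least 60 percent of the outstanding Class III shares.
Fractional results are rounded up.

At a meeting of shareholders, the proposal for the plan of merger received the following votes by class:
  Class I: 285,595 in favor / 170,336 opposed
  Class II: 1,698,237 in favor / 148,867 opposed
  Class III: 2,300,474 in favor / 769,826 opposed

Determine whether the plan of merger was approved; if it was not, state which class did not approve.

Approved — every class gave the required vote.

Class I: a majority of 571058 is 285530; 285,530 required, 285,595 in favor — approved.
Class II: 3/4 of 2264189 = 1698141.75, rounded up to 1698142; 1,698,142 required, 1,698,237 in favor — approved.
Class III: 3/5 of 3832989 = 2299793.40, rounded up to 2299794; 2,299,794 required, 2,300,474 in favor — approved.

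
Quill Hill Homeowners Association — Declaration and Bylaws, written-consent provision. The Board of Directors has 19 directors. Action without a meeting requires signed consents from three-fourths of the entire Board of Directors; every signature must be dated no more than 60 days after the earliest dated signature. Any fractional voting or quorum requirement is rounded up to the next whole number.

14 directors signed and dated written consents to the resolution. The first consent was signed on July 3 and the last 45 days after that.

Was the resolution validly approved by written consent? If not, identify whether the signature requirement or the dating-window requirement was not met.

Signatures required: three-fourths of 19 — 3/4 of 19 = 14.25, rounded up to 15, so 15 needed; 14 signed. Insufficient.
Dating window: the latest signature is 45 days after the earliest; the limit is 60 days. Within the window.

Not effective — insufficient signatures.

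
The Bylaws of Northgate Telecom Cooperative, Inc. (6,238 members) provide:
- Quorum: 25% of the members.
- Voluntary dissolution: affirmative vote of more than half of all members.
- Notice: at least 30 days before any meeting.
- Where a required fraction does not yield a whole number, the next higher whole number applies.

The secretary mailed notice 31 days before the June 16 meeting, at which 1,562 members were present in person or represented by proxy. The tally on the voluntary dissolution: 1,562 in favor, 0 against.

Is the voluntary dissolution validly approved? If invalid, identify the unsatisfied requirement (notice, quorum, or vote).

Invalid — vote requirement not satisfied.

Notice: 31 days given; 30 required. Satisfied.
Quorum: 25% of 6,238 = 1,559.50, rounded up to 1,560; 1,562 present. Satisfied.
Vote: requires a majority of all members (6,238); a majority of 6238 is 3120, so 3,120 needed; 1,562 in favor. Not satisfied.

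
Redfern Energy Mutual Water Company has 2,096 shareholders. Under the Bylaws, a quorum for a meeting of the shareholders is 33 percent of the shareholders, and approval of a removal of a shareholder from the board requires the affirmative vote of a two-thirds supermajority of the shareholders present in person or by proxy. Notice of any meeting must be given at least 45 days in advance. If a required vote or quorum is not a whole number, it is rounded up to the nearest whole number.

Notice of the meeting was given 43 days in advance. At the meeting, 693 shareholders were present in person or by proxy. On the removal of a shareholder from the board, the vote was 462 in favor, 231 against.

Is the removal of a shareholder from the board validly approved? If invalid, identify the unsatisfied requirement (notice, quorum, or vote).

Notice: 43 days given; 45 required. Not satisfied.
Quorum: 33% of 2,096 = 691.68, rounded up to 692; 693 present. Satisfied.
Vote: requires two-thirds of those present (693); 2/3 of 693 = 462, so 462 needed; 462 in favor. Satisfied.

Invalid — notice requirement not satisfied.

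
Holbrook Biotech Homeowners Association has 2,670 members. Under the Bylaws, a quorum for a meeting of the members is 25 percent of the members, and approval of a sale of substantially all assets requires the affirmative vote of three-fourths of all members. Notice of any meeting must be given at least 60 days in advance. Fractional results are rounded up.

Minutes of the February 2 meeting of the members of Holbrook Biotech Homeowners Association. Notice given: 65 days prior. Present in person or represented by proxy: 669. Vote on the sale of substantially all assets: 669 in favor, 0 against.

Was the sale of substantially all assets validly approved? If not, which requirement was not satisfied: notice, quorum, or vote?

Notice: 65 days given; 60 required. Satisfied.
Quorum: 25% of 2,670 = 667.50, rounded up to 668; 669 present. Satisfied.
Vote: requires three-fourths of all members (2,670); 3/4 of 2670 = 2002.50, rounded up to 2003, so 2,003 needed; 669 in favor. Not satisfied.

Invalid — vote requirement not satisfied.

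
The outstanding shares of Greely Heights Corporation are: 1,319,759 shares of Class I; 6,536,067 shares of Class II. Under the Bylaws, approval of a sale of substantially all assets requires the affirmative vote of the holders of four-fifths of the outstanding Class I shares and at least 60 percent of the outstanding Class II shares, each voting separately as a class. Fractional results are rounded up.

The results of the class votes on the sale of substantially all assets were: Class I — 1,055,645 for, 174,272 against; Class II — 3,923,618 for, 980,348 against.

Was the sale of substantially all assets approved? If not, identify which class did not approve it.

Class I: 4/5 of 1319759 = 1055807.20, rounded up to 1055808; 1,055,808 required, 1,055,645 in favor — not approved.
Class II: 3/5 of 6536067 = 3921640.20, rounded up to 3921641; 3,921,641 required, 3,923,618 in favor — approved.

Not approved — the Class I shares did not give the required vote.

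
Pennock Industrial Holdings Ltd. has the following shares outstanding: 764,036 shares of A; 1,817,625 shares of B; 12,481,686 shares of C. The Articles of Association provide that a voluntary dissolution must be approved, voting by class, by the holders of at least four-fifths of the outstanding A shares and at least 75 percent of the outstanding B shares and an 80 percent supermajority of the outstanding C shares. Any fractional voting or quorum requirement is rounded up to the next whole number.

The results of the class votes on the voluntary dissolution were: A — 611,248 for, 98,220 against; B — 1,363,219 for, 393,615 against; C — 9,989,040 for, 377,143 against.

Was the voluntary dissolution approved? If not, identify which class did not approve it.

Approved — every class gave the required vote.

A: 4/5 of 764036 = 611228.80, rounded up to 611229; 611,229 required, 611,248 in favor — approved.
B: 3/4 of 1817625 = 1363218.75, rounded up to 1363219; 1,363,219 required, 1,363,219 in favor — approved.
C: 4/5 of 12481686 = 9985348.80, rounded up to 9985349; 9,985,349 required, 9,989,040 in favor — approved.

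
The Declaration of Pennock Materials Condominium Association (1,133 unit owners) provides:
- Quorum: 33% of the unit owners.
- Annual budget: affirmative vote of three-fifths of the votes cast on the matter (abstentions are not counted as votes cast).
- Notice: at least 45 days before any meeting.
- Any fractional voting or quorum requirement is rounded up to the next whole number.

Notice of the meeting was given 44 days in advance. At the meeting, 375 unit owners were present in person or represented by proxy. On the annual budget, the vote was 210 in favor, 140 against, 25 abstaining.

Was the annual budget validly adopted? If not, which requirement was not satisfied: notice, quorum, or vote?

Invalid — notice requirement not satisfied.

Notice: 44 days given; 45 required. Not satisfied.
Quorum: 33% of 1,133 = 373.89, rounded up to 374; 375 present. Satisfied.
Vote: requires three-fifths of the votes cast (375 − 25 abstaining = 350); 3/5 of 350 = 210, so 210 needed; 210 in favor. Satisfied.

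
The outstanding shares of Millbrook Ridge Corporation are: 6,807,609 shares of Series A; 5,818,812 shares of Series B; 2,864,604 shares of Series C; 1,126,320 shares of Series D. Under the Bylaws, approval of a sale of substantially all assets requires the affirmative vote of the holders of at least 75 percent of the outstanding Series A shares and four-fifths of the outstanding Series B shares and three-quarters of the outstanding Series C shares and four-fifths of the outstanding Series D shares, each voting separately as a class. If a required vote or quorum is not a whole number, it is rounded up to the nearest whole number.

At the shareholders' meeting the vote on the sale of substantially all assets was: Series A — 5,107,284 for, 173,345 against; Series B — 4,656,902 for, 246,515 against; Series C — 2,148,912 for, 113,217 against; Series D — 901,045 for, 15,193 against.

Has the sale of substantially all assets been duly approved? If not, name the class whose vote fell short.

Series A: 3/4 of 6807609 = 5105706.75, rounded up to 5105707; 5,105,707 required, 5,107,284 in favor — approved.
Series B: 4/5 of 5818812 = 4655049.60, rounded up to 4655050; 4,655,050 required, 4,656,902 in favor — approved.
Series C: 3/4 of 2864604 = 2148453; 2,148,453 required, 2,148,912 in favor — approved.
Series D: 4/5 of 1126320 = 901056; 901,056 required, 901,045 in favor — not approved.

Not approved — the Series D shares did not give the required vote.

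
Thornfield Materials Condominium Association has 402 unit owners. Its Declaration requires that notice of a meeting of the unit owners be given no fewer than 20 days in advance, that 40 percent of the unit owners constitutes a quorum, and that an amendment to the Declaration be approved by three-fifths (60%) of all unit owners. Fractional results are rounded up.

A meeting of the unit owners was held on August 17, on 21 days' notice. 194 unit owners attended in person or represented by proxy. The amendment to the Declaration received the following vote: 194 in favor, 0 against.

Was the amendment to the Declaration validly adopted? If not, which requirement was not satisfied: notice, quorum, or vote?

Notice: 21 days given; 20 required. Satisfied.
Quorum: 40% of 402 = 160.80, rounded up to 161; 194 present. Satisfied.
Vote: requires three-fifths of all unit owners (402); 3/5 of 402 = 241.20, rounded up to 242, so 242 needed; 194 in favor. Not satisfied.

Invalid — vote requirement not satisfied.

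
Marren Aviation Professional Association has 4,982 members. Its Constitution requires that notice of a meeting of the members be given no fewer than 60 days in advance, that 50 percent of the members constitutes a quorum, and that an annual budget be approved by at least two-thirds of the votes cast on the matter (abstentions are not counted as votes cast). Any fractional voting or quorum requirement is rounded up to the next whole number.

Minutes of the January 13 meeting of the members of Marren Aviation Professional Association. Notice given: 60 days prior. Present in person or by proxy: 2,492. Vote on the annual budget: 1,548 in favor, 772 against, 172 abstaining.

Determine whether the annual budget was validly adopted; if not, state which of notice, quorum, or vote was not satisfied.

Valid — all requirements satisfied.

Notice: 60 days given; 60 required. Satisfied.
Quorum: 50% of 4,982 = 2,491; 2,492 present. Satisfied.
Vote: requires two-thirds of the votes cast (2,492 − 172 abstaining = 2,320); 2/3 of 2320 = 1546.67, rounded up to 1547, so 1,547 needed; 1,548 in favor. Satisfied.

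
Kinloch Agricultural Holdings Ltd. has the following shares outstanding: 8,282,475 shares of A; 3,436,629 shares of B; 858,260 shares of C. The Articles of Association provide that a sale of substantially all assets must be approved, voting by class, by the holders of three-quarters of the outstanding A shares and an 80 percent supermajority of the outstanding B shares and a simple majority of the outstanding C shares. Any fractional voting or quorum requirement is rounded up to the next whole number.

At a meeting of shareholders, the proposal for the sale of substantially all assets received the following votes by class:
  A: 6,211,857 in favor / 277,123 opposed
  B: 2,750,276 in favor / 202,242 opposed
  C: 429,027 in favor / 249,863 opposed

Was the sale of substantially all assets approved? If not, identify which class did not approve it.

A: 3/4 of 8282475 = 6211856.25, rounded up to 6211857; 6,211,857 required, 6,211,857 in favor — approved.
B: 4/5 of 3436629 = 2749303.20, rounded up to 2749304; 2,749,304 required, 2,750,276 in favor — approved.
C: a majority of 858260 is 429131; 429,131 required, 429,027 in favor — not approved.

Not approved — the C shares did not give the required vote.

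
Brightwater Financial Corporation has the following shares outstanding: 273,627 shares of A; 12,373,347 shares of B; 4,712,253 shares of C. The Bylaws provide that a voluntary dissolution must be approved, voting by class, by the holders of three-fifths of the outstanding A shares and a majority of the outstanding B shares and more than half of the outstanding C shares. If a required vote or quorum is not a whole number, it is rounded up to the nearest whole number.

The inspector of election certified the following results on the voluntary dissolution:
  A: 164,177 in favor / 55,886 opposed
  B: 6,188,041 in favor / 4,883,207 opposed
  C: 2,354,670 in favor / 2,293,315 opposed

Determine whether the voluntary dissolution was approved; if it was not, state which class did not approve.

A: 3/5 of 273627 = 164176.20, rounded up to 164177; 164,177 required, 164,177 in favor — approved.
B: a majority of 12373347 is 6186674; 6,186,674 required, 6,188,041 in favor — approved.
C: a majority of 4712253 is 2356127; 2,356,127 required, 2,354,670 in favor — not approved.

Not approved — the C shares did not give the required vote.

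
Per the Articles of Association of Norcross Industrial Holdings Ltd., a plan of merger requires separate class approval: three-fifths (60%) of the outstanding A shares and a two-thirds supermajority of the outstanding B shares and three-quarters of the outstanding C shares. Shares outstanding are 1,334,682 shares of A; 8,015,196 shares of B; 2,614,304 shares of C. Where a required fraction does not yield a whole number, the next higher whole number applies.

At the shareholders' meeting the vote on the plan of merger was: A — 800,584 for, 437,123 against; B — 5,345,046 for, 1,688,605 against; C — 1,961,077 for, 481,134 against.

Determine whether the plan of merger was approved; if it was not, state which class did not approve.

A: 3/5 of 1334682 = 800809.20, rounded up to 800810; 800,810 required, 800,584 in favor — not approved.
B: 2/3 of 8015196 = 5343464; 5,343,464 required, 5,345,046 in favor — approved.
C: 3/4 of 2614304 = 1960728; 1,960,728 required, 1,961,077 in favor — approved.

Not approved — the A shares did not give the required vote.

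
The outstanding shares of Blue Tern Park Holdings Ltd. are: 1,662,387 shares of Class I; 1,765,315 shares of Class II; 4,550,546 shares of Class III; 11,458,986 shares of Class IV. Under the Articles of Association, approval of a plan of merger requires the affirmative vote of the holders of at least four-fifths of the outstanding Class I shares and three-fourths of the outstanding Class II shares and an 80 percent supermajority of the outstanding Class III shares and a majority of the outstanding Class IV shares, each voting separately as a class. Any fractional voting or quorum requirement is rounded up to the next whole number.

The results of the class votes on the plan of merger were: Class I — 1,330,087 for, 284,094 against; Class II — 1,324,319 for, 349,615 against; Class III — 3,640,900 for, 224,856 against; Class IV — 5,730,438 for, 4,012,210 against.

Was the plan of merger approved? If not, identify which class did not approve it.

Approved — every class gave the required vote.

Class I: 4/5 of 1662387 = 1329909.60, rounded up to 1329910; 1,329,910 required, 1,330,087 in favor — approved.
Class II: 3/4 of 1765315 = 1323986.25, rounded up to 1323987; 1,323,987 required, 1,324,319 in favor — approved.
Class III: 4/5 of 4550546 = 3640436.80, rounded up to 3640437; 3,640,437 required, 3,640,900 in favor — approved.
Class IV: a majority of 11458986 is 5729494; 5,729,494 required, 5,730,438 in favor — approved.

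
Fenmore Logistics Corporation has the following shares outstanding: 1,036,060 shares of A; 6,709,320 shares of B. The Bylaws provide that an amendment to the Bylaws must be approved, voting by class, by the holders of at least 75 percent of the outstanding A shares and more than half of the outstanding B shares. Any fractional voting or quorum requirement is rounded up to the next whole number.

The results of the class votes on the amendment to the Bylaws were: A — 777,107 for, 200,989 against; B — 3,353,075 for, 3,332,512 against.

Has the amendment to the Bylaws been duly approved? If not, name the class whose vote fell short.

Not approved — the B shares did not give the required vote.

A: 3/4 of 1036060 = 777045; 777,045 required, 777,107 in favor — approved.
B: a majority of 6709320 is 3354661; 3,354,661 required, 3,353,075 in favor — not approved.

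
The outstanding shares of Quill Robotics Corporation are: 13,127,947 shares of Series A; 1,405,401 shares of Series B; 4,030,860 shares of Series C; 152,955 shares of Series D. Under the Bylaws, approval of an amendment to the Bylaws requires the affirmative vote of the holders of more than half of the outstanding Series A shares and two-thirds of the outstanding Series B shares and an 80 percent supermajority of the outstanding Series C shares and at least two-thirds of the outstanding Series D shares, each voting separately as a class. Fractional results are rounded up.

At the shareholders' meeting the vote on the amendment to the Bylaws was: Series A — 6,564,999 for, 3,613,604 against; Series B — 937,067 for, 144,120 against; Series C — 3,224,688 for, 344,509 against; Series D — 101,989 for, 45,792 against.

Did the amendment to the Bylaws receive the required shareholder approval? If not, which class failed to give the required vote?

Approved — every class gave the required vote.

Series A: a majority of 13127947 is 6563974; 6,563,974 required, 6,564,999 in favor — approved.
Series B: 2/3 of 1405401 = 936934; 936,934 required, 937,067 in favor — approved.
Series C: 4/5 of 4030860 = 3224688; 3,224,688 required, 3,224,688 in favor — approved.
Series D: 2/3 of 152955 = 101970; 101,970 required, 101,989 in favor — approved.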